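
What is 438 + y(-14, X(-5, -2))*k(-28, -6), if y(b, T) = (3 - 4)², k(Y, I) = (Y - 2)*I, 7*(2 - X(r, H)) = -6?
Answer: 618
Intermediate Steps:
X(r, H) = 20/7 (X(r, H) = 2 - ⅐*(-6) = 2 + 6/7 = 20/7)
k(Y, I) = I*(-2 + Y) (k(Y, I) = (-2 + Y)*I = I*(-2 + Y))
y(b, T) = 1 (y(b, T) = (-1)² = 1)
438 + y(-14, X(-5, -2))*k(-28, -6) = 438 + 1*(-6*(-2 - 28)) = 438 + 1*(-6*(-30)) = 438 + 1*180 = 438 + 180 = 618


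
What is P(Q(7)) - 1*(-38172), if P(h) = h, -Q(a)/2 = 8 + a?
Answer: 38142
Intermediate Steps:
Q(a) = -16 - 2*a (Q(a) = -2*(8 + a) = -16 - 2*a)
P(Q(7)) - 1*(-38172) = (-16 - 2*7) - 1*(-38172) = (-16 - 14) + 38172 = -30 + 38172 = 38142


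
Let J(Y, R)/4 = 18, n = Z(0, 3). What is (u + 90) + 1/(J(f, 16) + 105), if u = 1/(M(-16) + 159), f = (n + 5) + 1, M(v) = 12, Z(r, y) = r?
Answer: 908126/10089 ≈ 90.011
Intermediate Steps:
n = 0
f = 6 (f = (0 + 5) + 1 = 5 + 1 = 6)
J(Y, R) = 72 (J(Y, R) = 4*18 = 72)
u = 1/171 (u = 1/(12 + 159) = 1/171 ≈ 0.0058480)
(u + 90) + 1/(J(f, 16) + 105) = (1/171 + 90) + 1/(72 + 105) = 15391/171 + 1/177 = 908126/10089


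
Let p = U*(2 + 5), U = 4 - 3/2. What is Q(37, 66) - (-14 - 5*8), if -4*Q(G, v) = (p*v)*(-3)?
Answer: 3681/4 ≈ 920.25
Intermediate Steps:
U = 5/2 (U = 4 + (1/2)*(-3) = 4 - 3/2 = 5/2 ≈ 2.5000)
p = 35/2 (p = 5*(2 + 5)/2 = (5/2)*7 = 35/2 ≈ 17.500)
Q(G, v) = 105*v/8 (Q(G, v) = -35*v/2*(-3)/4 = -(-105)*v/8 = 105*v/8)
Q(37, 66) - (-14 - 5*8) = (105/8)*66 - (-14 - 5*8) = 3465/4 - (-14 - 40) = 3465/4 - 1*(-54) = 3465/4 + 54 = 3681/4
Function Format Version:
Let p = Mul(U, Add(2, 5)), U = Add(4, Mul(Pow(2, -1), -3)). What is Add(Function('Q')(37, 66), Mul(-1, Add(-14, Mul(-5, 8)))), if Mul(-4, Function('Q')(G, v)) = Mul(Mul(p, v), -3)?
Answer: Rational(3681, 4) ≈ 920.25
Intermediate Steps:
U = Rational(5, 2) (U = Add(4, Mul(Rational(1, 2), -3)) = Add(4, Rational(-3, 2)) = Rational(5, 2) ≈ 2.5000)
p = Rational(35, 2) (p = Mul(Rational(5, 2), Add(2, 5)) = Mul(Rational(5, 2), 7) = Rational(35, 2) ≈ 17.500)
Function('Q')(G, v) = Mul(Rational(105, 8), v) (Function('Q')(G, v) = Mul(Rational(-1, 4), Mul(Mul(Rational(35, 2), v), -3)) = Mul(Rational(-1, 4), Mul(Rational(-105, 2), v)) = Mul(Rational(105, 8), v))
Add(Function('Q')(37, 66), Mul(-1, Add(-14, Mul(-5, 8)))) = Add(Mul(Rational(105, 8), 66), Mul(-1, Add(-14, Mul(-5, 8)))) = Add(Rational(3465, 4), Mul(-1, Add(-14, -40))) = Add(Rational(3465, 4), Mul(-1, -54)) = Add(Rational(3465, 4), 54) = Rational(3681, 4)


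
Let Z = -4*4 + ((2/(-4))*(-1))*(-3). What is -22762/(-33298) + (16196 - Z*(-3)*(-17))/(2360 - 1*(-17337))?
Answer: 1017355987/655870706 ≈ 1.5512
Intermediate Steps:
Z = -35/2 (Z = -16 + ((2*(-¼))*(-1))*(-3) = -16 - ½*(-1)*(-3) = -16 + (½)*(-3) = -16 - 3/2 = -35/2 ≈ -17.500)
-22762/(-33298) + (16196 - Z*(-3)*(-17))/(2360 - 1*(-17337)) = -22762/(-33298) + (16196 - (-35/2*(-3))*(-17))/(2360 - 1*(-17337)) = -22762*(-1/33298) + (16196 - 105*(-17)/2)/(2360 + 17337) = 11381/16649 + (16196 - 1*(-1785/2))/19697 = 11381/16649 + (16196 + 1785/2)*(1/19697) = 11381/16649 + (34177/2)*(1/19697) = 11381/16649 + 34177/39394 = 1017355987/655870706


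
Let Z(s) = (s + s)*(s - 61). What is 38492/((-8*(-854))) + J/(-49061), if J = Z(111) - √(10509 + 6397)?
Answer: 453155203/83796188 + √16906/49061 ≈ 5.4105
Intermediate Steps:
Z(s) = 2*s*(-61 + s) (Z(s) = (2*s)*(-61 + s) = 2*s*(-61 + s))
J = 11100 - √16906 (J = 2*111*(-61 + 111) - √(10509 + 6397) = 2*111*50 - √16906 = 11100 - √16906 ≈ 10970.)
38492/((-8*(-854))) + J/(-49061) = 38492/((-8*(-854))) + (11100 - √16906)/(-49061) = 38492/6832 + (11100 - √16906)*(-1/49061) = 38492*(1/6832) + (-11100/49061 + √16906/49061) = 9623/1708 + (-11100/49061 + √16906/49061) = 453155203/83796188 + √16906/49061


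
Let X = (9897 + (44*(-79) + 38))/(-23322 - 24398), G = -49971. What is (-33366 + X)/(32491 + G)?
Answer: 1592231979/834145600 ≈ 1.9088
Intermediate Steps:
X = -6459/47720 (X = (9897 + (-3476 + 38))/(-47720) = (9897 - 3438)*(-1/47720) = 6459*(-1/47720) = -6459/47720 ≈ -0.13535)
(-33366 + X)/(32491 + G) = (-33366 - 6459/47720)/(32491 - 49971) = -1592231979/47720/(-17480) = -1592231979/47720*(-1/17480) = 1592231979/834145600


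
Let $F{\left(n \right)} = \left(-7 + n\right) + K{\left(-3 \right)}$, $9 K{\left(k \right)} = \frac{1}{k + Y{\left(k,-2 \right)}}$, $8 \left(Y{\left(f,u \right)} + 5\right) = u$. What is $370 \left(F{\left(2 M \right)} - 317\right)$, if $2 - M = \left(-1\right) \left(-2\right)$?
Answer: $- \frac{35605840}{297} \approx -1.1989 \cdot 10^{5}$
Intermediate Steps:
$Y{\left(f,u \right)} = -5 + \frac{u}{8}$
$M = 0$ ($M = 2 - \left(-1\right) \left(-2\right) = 2 - 2 = 0$)
$K{\left(k \right)} = \frac{1}{9 \left(- \frac{21}{4} + k\right)}$ ($K{\left(k \right)} = \frac{1}{9 \left(k + \left(-5 + \frac{1}{8} \left(-2\right)\right)\right)} = \frac{1}{9 \left(k - \frac{21}{4}\right)} = \frac{1}{9 \left(- \frac{21}{4} + k\right)}$)
$F{\left(n \right)} = - \frac{2083}{297} + n$ ($F{\left(n \right)} = \left(-7 + n\right) + \frac{4}{9 \left(-21 + 4 \left(-3\right)\right)} = \left(-7 + n\right) + \frac{4}{9 \left(-21 - 12\right)} = \left(-7 + n\right) + \frac{4}{9 \left(-33\right)} = \left(-7 + n\right) + \frac{4}{9} \left(- \frac{1}{33}\right) = \left(-7 + n\right) - \frac{4}{297} = - \frac{2083}{297} + n$)
$370 \left(F{\left(2 M \right)} - 317\right) = 370 \left(\left(- \frac{2083}{297} + 2 \cdot 0\right) - 317\right) = 370 \left(\left(- \frac{2083}{297} + 0\right) - 317\right) = 370 \left(- \frac{2083}{297} - 317\right) = 370 \left(- \frac{96232}{297}\right) = - \frac{35605840}{297}$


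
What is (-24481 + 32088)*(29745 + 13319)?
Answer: 327587848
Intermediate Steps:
(-24481 + 32088)*(29745 + 13319) = 7607*43064 = 327587848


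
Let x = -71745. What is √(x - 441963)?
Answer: 2*I*√128427 ≈ 716.73*I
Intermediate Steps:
√(x - 441963) = √(-71745 - 441963) = √(-513708) = 2*I*√128427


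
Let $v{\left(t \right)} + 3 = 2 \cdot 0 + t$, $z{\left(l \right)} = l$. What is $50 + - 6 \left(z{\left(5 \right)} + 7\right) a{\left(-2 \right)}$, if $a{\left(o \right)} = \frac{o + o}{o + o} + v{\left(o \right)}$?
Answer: $338$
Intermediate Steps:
$v{\left(t \right)} = -3 + t$ ($v{\left(t \right)} = -3 + \left(2 \cdot 0 + t\right) = -3 + \left(0 + t\right) = -3 + t$)
$a{\left(o \right)} = -2 + o$ ($a{\left(o \right)} = \frac{o + o}{o + o} + \left(-3 + o\right) = \frac{2 o}{2 o} + \left(-3 + o\right) = 2 o \frac{1}{2 o} + \left(-3 + o\right) = 1 + \left(-3 + o\right) = -2 + o$)
$50 + - 6 \left(z{\left(5 \right)} + 7\right) a{\left(-2 \right)} = 50 + - 6 \left(5 + 7\right) \left(-2 - 2\right) = 50 + \left(-6\right) 12 \left(-4\right) = 50 - -288 = 50 + 288 = 338$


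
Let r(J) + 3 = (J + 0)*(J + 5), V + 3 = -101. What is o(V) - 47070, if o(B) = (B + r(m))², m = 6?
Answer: -45389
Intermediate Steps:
V = -104 (V = -3 - 101 = -104)
r(J) = -3 + J*(5 + J) (r(J) = -3 + (J + 0)*(J + 5) = -3 + J*(5 + J))
o(B) = (63 + B)² (o(B) = (B + (-3 + 6² + 5*6))² = (B + (-3 + 36 + 30))² = (B + 63)² = (63 + B)²)
o(V) - 47070 = (63 - 104)² - 47070 = (-41)² - 47070 = 1681 - 47070 = -45389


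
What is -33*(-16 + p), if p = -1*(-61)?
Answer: -1485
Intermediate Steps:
p = 61
-33*(-16 + p) = -33*(-16 + 61) = -33*45 = -1485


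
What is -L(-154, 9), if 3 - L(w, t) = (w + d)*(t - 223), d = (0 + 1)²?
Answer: 32739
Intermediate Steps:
d = 1 (d = 1² = 1)
L(w, t) = 3 - (1 + w)*(-223 + t) (L(w, t) = 3 - (w + 1)*(t - 223) = 3 - (1 + w)*(-223 + t))
-L(-154, 9) = -(226 - 1*9 + 223*(-154) - 1*9*(-154)) = -(226 - 9 - 34342 + 1386) = -1*(-32739) = 32739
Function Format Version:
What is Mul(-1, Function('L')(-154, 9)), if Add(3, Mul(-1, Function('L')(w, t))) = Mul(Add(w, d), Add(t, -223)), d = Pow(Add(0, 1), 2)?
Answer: 32739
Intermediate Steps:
d = 1 (d = Pow(1, 2) = 1)
Function('L')(w, t) = Add(3, Mul(-1, Add(1, w), Add(-223, t))) (Function('L')(w, t) = Add(3, Mul(-1, Mul(Add(w, 1), Add(t, -223)))) = Add(3, Mul(-1, Mul(Add(1, w), Add(-223, t)))) = Add(3, Mul(-1, Add(1, w), Add(-223, t))))
Mul(-1, Function('L')(-154, 9)) = Mul(-1, Add(226, Mul(-1, 9), Mul(223, -154), Mul(-1, 9, -154))) = Mul(-1, Add(226, -9, -34342, 1386)) = Mul(-1, -32739) = 32739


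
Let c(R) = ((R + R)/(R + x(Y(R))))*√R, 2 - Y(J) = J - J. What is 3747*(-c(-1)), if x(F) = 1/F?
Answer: -14988*I ≈ -14988.0*I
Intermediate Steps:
Y(J) = 2 (Y(J) = 2 - (J - J) = 2 - 1*0 = 2 + 0 = 2)
c(R) = 2*R^(3/2)/(½ + R) (c(R) = ((R + R)/(R + 1/2))*√R = ((2*R)/(R + ½))*√R = ((2*R)/(½ + R))*√R = (2*R/(½ + R))*√R = 2*R^(3/2)/(½ + R))
3747*(-c(-1)) = 3747*(-4*(-1)^(3/2)/(1 + 2*(-1))) = 3747*(-4*(-I)/(1 - 2)) = 3747*(-4*(-I)/(-1)) = 3747*(-4*(-I)*(-1)) = 3747*(-4*I) = -14988*I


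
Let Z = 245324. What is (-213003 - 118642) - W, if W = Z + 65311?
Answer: -642280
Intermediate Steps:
W = 310635 (W = 245324 + 65311 = 310635)
(-213003 - 118642) - W = (-213003 - 118642) - 1*310635 = -331645 - 310635 = -642280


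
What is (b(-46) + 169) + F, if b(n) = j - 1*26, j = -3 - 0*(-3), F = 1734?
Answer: 1874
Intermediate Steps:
j = -3 (j = -3 - 1*0 = -3 + 0 = -3)
b(n) = -29 (b(n) = -3 - 1*26 = -3 - 26 = -29)
(b(-46) + 169) + F = (-29 + 169) + 1734 = 140 + 1734 = 1874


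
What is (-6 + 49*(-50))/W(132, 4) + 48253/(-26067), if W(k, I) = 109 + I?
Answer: -69473141/2945571 ≈ -23.586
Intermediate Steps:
(-6 + 49*(-50))/W(132, 4) + 48253/(-26067) = (-6 + 49*(-50))/(109 + 4) + 48253/(-26067) = (-6 - 2450)/113 + 48253*(-1/26067) = -2456*1/113 - 48253/26067 = -2456/113 - 48253/26067 = -69473141/2945571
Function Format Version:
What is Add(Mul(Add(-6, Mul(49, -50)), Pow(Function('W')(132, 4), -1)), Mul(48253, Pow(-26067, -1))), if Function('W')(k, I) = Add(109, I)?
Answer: Rational(-69473141, 2945571) ≈ -23.586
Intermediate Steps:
Add(Mul(Add(-6, Mul(49, -50)), Pow(Function('W')(132, 4), -1)), Mul(48253, Pow(-26067, -1))) = Add(Mul(Add(-6, Mul(49, -50)), Pow(Add(109, 4), -1)), Mul(48253, Pow(-26067, -1))) = Add(Mul(Add(-6, -2450), Pow(113, -1)), Mul(48253, Rational(-1, 26067))) = Add(Mul(-2456, Rational(1, 113)), Rational(-48253, 26067)) = Add(Rational(-2456, 113), Rational(-48253, 26067)) = Rational(-69473141, 2945571)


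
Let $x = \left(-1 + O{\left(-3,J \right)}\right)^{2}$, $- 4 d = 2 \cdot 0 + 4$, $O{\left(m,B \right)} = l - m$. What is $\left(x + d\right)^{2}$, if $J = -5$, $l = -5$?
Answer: $64$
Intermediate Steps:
$O{\left(m,B \right)} = -5 - m$
$d = -1$ ($d = - \frac{2 \cdot 0 + 4}{4} = - \frac{0 + 4}{4} = \left(- \frac{1}{4}\right) 4 = -1$)
$x = 9$ ($x = \left(-1 - 2\right)^{2} = \left(-3\right)^{2} = 9$)
$\left(x + d\right)^{2} = \left(9 - 1\right)^{2} = 8^{2} = 64$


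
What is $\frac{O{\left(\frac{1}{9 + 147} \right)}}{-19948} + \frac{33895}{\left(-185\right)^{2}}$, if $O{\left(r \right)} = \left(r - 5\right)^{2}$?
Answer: $\frac{3286742418667}{3322936244160} \approx 0.98911$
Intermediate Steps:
$O{\left(r \right)} = \left(-5 + r\right)^{2}$
$\frac{O{\left(\frac{1}{9 + 147} \right)}}{-19948} + \frac{33895}{\left(-185\right)^{2}} = \frac{\left(-5 + \frac{1}{9 + 147}\right)^{2}}{-19948} + \frac{33895}{\left(-185\right)^{2}} = \left(-5 + \frac{1}{156}\right)^{2} \left(- \frac{1}{19948}\right) + \frac{33895}{34225} = \left(-5 + \frac{1}{156}\right)^{2} \left(- \frac{1}{19948}\right) + 33895 \cdot \frac{1}{34225} = \left(- \frac{779}{156}\right)^{2} \left(- \frac{1}{19948}\right) + \frac{6779}{6845} = \frac{606841}{24336} \left(- \frac{1}{19948}\right) + \frac{6779}{6845} = - \frac{606841}{485454528} + \frac{6779}{6845} = \frac{3286742418667}{3322936244160}$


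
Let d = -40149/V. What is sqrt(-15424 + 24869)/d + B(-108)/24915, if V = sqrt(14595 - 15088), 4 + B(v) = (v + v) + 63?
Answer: -157/24915 - I*sqrt(4656385)/40149 ≈ -0.0063014 - 0.053746*I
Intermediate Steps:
B(v) = 59 + 2*v (B(v) = -4 + ((v + v) + 63) = -4 + (2*v + 63) = -4 + (63 + 2*v) = 59 + 2*v)
V = I*sqrt(493) (V = sqrt(-493) = I*sqrt(493) ≈ 22.204*I)
d = 40149*I*sqrt(493)/493 (d = -40149*(-I*sqrt(493)/493) = -(-40149)*I*sqrt(493)/493 = 40149*I*sqrt(493)/493 ≈ 1808.2*I)
sqrt(-15424 + 24869)/d + B(-108)/24915 = sqrt(-15424 + 24869)/((40149*I*sqrt(493)/493)) + (59 + 2*(-108))/24915 = sqrt(9445)*(-I*sqrt(493)/40149) + (59 - 216)*(1/24915) = -I*sqrt(4656385)/40149 - 157*1/24915 = -I*sqrt(4656385)/40149 - 157/24915 = -157/24915 - I*sqrt(4656385)/40149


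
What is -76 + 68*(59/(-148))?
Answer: -3815/37 ≈ -103.11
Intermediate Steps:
-76 + 68*(59/(-148)) = -76 + 68*(59*(-1/148)) = -76 + 68*(-59/148) = -76 - 1003/37 = -3815/37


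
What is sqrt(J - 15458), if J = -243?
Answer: I*sqrt(15701) ≈ 125.3*I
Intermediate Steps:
sqrt(J - 15458) = sqrt(-243 - 15458) = sqrt(-15701) = I*sqrt(15701)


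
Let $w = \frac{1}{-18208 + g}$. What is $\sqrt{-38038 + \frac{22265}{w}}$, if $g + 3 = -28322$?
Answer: $59 i \sqrt{297643} \approx 32188.0 i$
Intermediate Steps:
$g = -28325$ ($g = -3 - 28322 = -28325$)
$w = - \frac{1}{46533}$ ($w = \frac{1}{-18208 - 28325} = \frac{1}{-46533} = - \frac{1}{46533} \approx -2.149 \cdot 10^{-5}$)
$\sqrt{-38038 + \frac{22265}{w}} = \sqrt{-38038 + \frac{22265}{- \frac{1}{46533}}} = \sqrt{-38038 + 22265 \left(-46533\right)} = \sqrt{-38038 - 1036057245} = \sqrt{-1036095283} = 59 i \sqrt{297643}$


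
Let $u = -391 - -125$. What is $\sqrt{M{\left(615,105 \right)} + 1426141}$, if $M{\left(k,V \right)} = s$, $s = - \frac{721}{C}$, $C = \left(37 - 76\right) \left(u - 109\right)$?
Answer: $\frac{2 \sqrt{338931310315}}{975} \approx 1194.2$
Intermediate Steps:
$u = -266$ ($u = -391 + 125 = -266$)
$C = 14625$ ($C = \left(37 - 76\right) \left(-266 - 109\right) = \left(-39\right) \left(-375\right) = 14625$)
$s = - \frac{721}{14625} \approx -0.049299$
$M{\left(k,V \right)} = - \frac{721}{14625}$
$\sqrt{M{\left(615,105 \right)} + 1426141} = \sqrt{- \frac{721}{14625} + 1426141} = \sqrt{\frac{20857311404}{14625}} = \frac{2 \sqrt{338931310315}}{975}$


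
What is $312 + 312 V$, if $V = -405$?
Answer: $-126048$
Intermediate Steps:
$312 + 312 V = 312 + 312 \left(-405\right) = 312 - 126360 = -126048$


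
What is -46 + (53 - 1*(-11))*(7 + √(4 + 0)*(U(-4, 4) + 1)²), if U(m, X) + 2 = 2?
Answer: 530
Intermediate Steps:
U(m, X) = 0 (U(m, X) = -2 + 2 = 0)
-46 + (53 - 1*(-11))*(7 + √(4 + 0)*(U(-4, 4) + 1)²) = -46 + (53 - 1*(-11))*(7 + √(4 + 0)*(0 + 1)²) = -46 + (53 + 11)*(7 + √4*1²) = -46 + 64*(7 + 2*1) = -46 + 64*(7 + 2) = -46 + 64*9 = -46 + 576 = 530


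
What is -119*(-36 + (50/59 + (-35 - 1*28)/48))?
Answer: 4096337/944 ≈ 4339.3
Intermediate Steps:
-119*(-36 + (50/59 + (-35 - 1*28)/48)) = -119*(-36 + (50*(1/59) + (-35 - 28)*(1/48))) = -119*(-36 + (50/59 - 63*1/48)) = -119*(-36 + (50/59 - 21/16)) = -119*(-36 - 439/944) = -119*(-34423/944) = 4096337/944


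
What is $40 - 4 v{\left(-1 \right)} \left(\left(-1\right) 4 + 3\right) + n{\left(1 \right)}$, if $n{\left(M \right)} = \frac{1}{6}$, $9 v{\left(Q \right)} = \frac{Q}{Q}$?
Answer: $\frac{323}{18} \approx 17.944$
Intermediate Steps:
$v{\left(Q \right)} = \frac{1}{9}$ ($v{\left(Q \right)} = \frac{Q \frac{1}{Q}}{9} = \frac{1}{9} \cdot 1 = \frac{1}{9}$)
$n{\left(M \right)} = \frac{1}{6}$
$40 - 4 v{\left(-1 \right)} \left(\left(-1\right) 4 + 3\right) + n{\left(1 \right)} = 40 \left(-4\right) \frac{1}{9} \left(\left(-1\right) 4 + 3\right) + \frac{1}{6} = 40 \left(- \frac{4 \left(-4 + 3\right)}{9}\right) + \frac{1}{6} = 40 \left(\left(- \frac{4}{9}\right) \left(-1\right)\right) + \frac{1}{6} = 40 \cdot \frac{4}{9} + \frac{1}{6} = \frac{160}{9} + \frac{1}{6} = \frac{323}{18}$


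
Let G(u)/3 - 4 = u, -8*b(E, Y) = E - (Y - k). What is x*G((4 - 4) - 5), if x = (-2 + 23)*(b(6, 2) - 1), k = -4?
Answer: 63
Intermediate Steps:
b(E, Y) = ½ - E/8 + Y/8 (b(E, Y) = -(E - (Y - 1*(-4)))/8 = -(E - (Y + 4))/8 = -(E - (4 + Y))/8 = -(E + (-4 - Y))/8 = -(-4 + E - Y)/8 = ½ - E/8 + Y/8)
G(u) = 12 + 3*u
x = -21 (x = (-2 + 23)*((½ - ⅛*6 + (⅛)*2) - 1) = 21*((½ - ¾ + ¼) - 1) = 21*(0 - 1) = 21*(-1) = -21)
x*G((4 - 4) - 5) = -21*(12 + 3*((4 - 4) - 5)) = -21*(12 + 3*(0 - 5)) = -21*(12 + 3*(-5)) = -21*(12 - 15) = -21*(-3) = 63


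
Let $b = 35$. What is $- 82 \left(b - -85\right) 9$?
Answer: $-88560$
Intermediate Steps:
$- 82 \left(b - -85\right) 9 = - 82 \left(35 - -85\right) 9 = - 82 \left(35 + 85\right) 9 = \left(-82\right) 120 \cdot 9 = \left(-9840\right) 9 = -88560$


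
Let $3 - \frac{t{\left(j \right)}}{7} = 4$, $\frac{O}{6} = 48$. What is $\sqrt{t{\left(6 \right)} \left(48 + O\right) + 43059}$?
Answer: $3 \sqrt{4523} \approx 201.76$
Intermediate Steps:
$O = 288$ ($O = 6 \cdot 48 = 288$)
$t{\left(j \right)} = -7$ ($t{\left(j \right)} = 21 - 28 = -7$)
$\sqrt{t{\left(6 \right)} \left(48 + O\right) + 43059} = \sqrt{- 7 \left(48 + 288\right) + 43059} = \sqrt{\left(-7\right) 336 + 43059} = \sqrt{-2352 + 43059} = \sqrt{40707} = 3 \sqrt{4523}$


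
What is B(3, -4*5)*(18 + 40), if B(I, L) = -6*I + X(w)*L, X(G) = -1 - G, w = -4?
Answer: -4524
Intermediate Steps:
B(I, L) = -6*I + 3*L (B(I, L) = -6*I + (-1 - 1*(-4))*L = -6*I + (-1 + 4)*L = -6*I + 3*L)
B(3, -4*5)*(18 + 40) = (-6*3 + 3*(-4*5))*(18 + 40) = (-18 + 3*(-20))*58 = (-18 - 60)*58 = -78*58 = -4524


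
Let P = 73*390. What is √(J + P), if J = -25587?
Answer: 31*√3 ≈ 53.694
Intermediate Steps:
P = 28470
√(J + P) = √(-25587 + 28470) = √2883 = 31*√3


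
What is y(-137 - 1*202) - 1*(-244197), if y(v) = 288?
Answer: 244485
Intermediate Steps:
y(-137 - 1*202) - 1*(-244197) = 288 - 1*(-244197) = 288 + 244197 = 244485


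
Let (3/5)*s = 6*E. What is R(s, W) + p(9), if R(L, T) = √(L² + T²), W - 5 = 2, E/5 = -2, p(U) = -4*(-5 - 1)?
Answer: 24 + √10049 ≈ 124.24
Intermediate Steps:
p(U) = 24 (p(U) = -4*(-6) = 24)
E = -10 (E = 5*(-2) = -10)
W = 7 (W = 5 + 2 = 7)
s = -100 (s = 5*(6*(-10))/3 = (5/3)*(-60) = -100)
R(s, W) + p(9) = √((-100)² + 7²) + 24 = √(10000 + 49) + 24 = √10049 + 24 = 24 + √10049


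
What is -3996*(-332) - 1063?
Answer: 1325609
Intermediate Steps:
-3996*(-332) - 1063 = -999*(-1328) - 1063 = 1326672 - 1063 = 1325609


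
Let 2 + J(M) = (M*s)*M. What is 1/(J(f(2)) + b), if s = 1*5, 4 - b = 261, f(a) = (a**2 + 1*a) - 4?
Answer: -1/239 ≈ -0.0041841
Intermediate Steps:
f(a) = -4 + a + a**2 (f(a) = (a**2 + a) - 4 = (a + a**2) - 4 = -4 + a + a**2)
b = -257 (b = 4 - 1*261 = 4 - 261 = -257)
s = 5
J(M) = -2 + 5*M**2 (J(M) = -2 + (M*5)*M = -2 + (5*M)*M = -2 + 5*M**2)
1/(J(f(2)) + b) = 1/((-2 + 5*(-4 + 2 + 2**2)**2) - 257) = 1/((-2 + 5*(-4 + 2 + 4)**2) - 257) = 1/((-2 + 5*2**2) - 257) = 1/((-2 + 5*4) - 257) = 1/((-2 + 20) - 257) = 1/(18 - 257) = 1/(-239) = -1/239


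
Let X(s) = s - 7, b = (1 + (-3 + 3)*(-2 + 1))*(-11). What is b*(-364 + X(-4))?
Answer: 4125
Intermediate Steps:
b = -11 (b = (1 + 0*(-1))*(-11) = (1 + 0)*(-11) = 1*(-11) = -11)
X(s) = -7 + s
b*(-364 + X(-4)) = -11*(-364 + (-7 - 4)) = -11*(-364 - 11) = -11*(-375) = 4125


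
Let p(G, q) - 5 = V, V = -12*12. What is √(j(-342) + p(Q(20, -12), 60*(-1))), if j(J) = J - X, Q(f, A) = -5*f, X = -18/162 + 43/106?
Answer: I*√48670430/318 ≈ 21.938*I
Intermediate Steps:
X = 281/954 (X = -18*1/162 + 43*(1/106) = -⅑ + 43/106 = 281/954 ≈ 0.29455)
V = -144
p(G, q) = -139 (p(G, q) = 5 - 144 = -139)
j(J) = -281/954 + J (j(J) = J - 1*281/954 = J - 281/954 = -281/954 + J)
√(j(-342) + p(Q(20, -12), 60*(-1))) = √((-281/954 - 342) - 139) = √(-326549/954 - 139) = √(-459155/954) = I*√48670430/318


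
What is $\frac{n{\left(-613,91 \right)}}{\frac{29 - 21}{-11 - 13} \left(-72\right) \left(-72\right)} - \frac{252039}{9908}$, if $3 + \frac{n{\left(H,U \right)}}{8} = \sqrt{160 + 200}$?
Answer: $- \frac{4534225}{178344} - \frac{\sqrt{10}}{36} \approx -25.512$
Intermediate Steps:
$n{\left(H,U \right)} = -24 + 48 \sqrt{10}$ ($n{\left(H,U \right)} = -24 + 8 \sqrt{160 + 200} = -24 + 8 \sqrt{360} = -24 + 8 \cdot 6 \sqrt{10} = -24 + 48 \sqrt{10}$)
$\frac{n{\left(-613,91 \right)}}{\frac{29 - 21}{-11 - 13} \left(-72\right) \left(-72\right)} - \frac{252039}{9908} = \frac{-24 + 48 \sqrt{10}}{\frac{29 - 21}{-11 - 13} \left(-72\right) \left(-72\right)} - \frac{252039}{9908} = \frac{-24 + 48 \sqrt{10}}{\frac{8}{-24} \left(-72\right) \left(-72\right)} - \frac{252039}{9908} = \frac{-24 + 48 \sqrt{10}}{8 \left(- \frac{1}{24}\right) \left(-72\right) \left(-72\right)} - \frac{252039}{9908} = \frac{-24 + 48 \sqrt{10}}{\left(- \frac{1}{3}\right) \left(-72\right) \left(-72\right)} - \frac{252039}{9908} = \frac{-24 + 48 \sqrt{10}}{24 \left(-72\right)} - \frac{252039}{9908} = \frac{-24 + 48 \sqrt{10}}{-1728} - \frac{252039}{9908} = \left(-24 + 48 \sqrt{10}\right) \left(- \frac{1}{1728}\right) - \frac{252039}{9908} = \left(\frac{1}{72} - \frac{\sqrt{10}}{36}\right) - \frac{252039}{9908} = - \frac{4534225}{178344} - \frac{\sqrt{10}}{36}$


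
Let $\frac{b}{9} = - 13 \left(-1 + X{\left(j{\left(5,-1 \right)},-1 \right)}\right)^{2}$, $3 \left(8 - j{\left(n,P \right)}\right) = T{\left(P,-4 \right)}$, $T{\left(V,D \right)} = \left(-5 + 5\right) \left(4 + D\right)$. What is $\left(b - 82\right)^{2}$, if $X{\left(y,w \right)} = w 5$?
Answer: $18438436$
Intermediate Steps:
$T{\left(V,D \right)} = 0$ ($T{\left(V,D \right)} = 0 \left(4 + D\right) = 0$)
$j{\left(n,P \right)} = 8$ ($j{\left(n,P \right)} = 8 - 0 = 8 + 0 = 8$)
$X{\left(y,w \right)} = 5 w$
$b = -4212$ ($b = 9 \left(- 13 \left(-1 + 5 \left(-1\right)\right)^{2}\right) = 9 \left(- 13 \left(-1 - 5\right)^{2}\right) = 9 \left(- 13 \left(-6\right)^{2}\right) = 9 \left(\left(-13\right) 36\right) = 9 \left(-468\right) = -4212$)
$\left(b - 82\right)^{2} = \left(-4212 - 82\right)^{2} = \left(-4294\right)^{2} = 18438436$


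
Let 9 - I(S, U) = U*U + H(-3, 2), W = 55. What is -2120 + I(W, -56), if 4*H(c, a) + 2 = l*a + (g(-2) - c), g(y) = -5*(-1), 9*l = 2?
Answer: -94475/18 ≈ -5248.6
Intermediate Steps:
l = 2/9 (l = (⅑)*2 = 2/9 ≈ 0.22222)
g(y) = 5
H(c, a) = ¾ - c/4 + a/18 (H(c, a) = -½ + (2*a/9 + (5 - c))/4 = -½ + (5 - c + 2*a/9)/4 = -½ + (5/4 - c/4 + a/18) = ¾ - c/4 + a/18)
I(S, U) = 133/18 - U² (I(S, U) = 9 - (U*U + (¾ - ¼*(-3) + (1/18)*2)) = 9 - (U² + (¾ + ¾ + ⅑)) = 9 - (U² + 29/18) = 9 - (29/18 + U²) = 9 + (-29/18 - U²) = 133/18 - U²)
-2120 + I(W, -56) = -2120 + (133/18 - 1*(-56)²) = -2120 + (133/18 - 1*3136) = -2120 + (133/18 - 3136) = -2120 - 56315/18 = -94475/18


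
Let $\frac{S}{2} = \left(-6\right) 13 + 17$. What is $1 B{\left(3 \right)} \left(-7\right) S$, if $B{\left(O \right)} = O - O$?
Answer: $0$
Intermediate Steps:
$B{\left(O \right)} = 0$
$S = -122$ ($S = 2 \left(\left(-6\right) 13 + 17\right) = 2 \left(-78 + 17\right) = 2 \left(-61\right) = -122$)
$1 B{\left(3 \right)} \left(-7\right) S = 1 \cdot 0 \left(-7\right) \left(-122\right) = 0 \left(-7\right) \left(-122\right) = 0 \left(-122\right) = 0$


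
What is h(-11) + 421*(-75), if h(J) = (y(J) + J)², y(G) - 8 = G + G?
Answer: -30950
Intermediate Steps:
y(G) = 8 + 2*G (y(G) = 8 + (G + G) = 8 + 2*G)
h(J) = (8 + 3*J)² (h(J) = ((8 + 2*J) + J)² = (8 + 3*J)²)
h(-11) + 421*(-75) = (8 + 3*(-11))² + 421*(-75) = (8 - 33)² - 31575 = (-25)² - 31575 = 625 - 31575 = -30950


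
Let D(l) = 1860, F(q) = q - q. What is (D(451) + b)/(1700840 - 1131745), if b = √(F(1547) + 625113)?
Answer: 372/113819 + 3*√69457/569095 ≈ 0.0046576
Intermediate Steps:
F(q) = 0
b = 3*√69457 (b = √(0 + 625113) = √625113 = 3*√69457 ≈ 790.64)
(D(451) + b)/(1700840 - 1131745) = (1860 + 3*√69457)/(1700840 - 1131745) = (1860 + 3*√69457)/569095 = (1860 + 3*√69457)*(1/569095) = 372/113819 + 3*√69457/569095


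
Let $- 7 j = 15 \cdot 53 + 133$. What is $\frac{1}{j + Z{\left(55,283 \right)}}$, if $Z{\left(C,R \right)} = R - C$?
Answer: $\frac{7}{668} \approx 0.010479$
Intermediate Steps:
$j = - \frac{928}{7}$ ($j = - \frac{15 \cdot 53 + 133}{7} = - \frac{795 + 133}{7} = \left(- \frac{1}{7}\right) 928 = - \frac{928}{7} \approx -132.57$)
$\frac{1}{j + Z{\left(55,283 \right)}} = \frac{1}{- \frac{928}{7} + \left(283 - 55\right)} = \frac{1}{- \frac{928}{7} + 228} = \frac{1}{\frac{668}{7}} = \frac{7}{668}$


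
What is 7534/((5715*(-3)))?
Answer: -7534/17145 ≈ -0.43943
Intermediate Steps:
7534/((5715*(-3))) = 7534/(-17145) = 7534*(-1/17145) = -7534/17145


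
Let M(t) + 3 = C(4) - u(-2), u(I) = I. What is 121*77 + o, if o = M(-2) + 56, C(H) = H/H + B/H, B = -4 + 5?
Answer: 37493/4 ≈ 9373.3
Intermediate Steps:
B = 1
C(H) = 1 + 1/H (C(H) = H/H + 1/H = 1 + 1/H)
M(t) = 1/4 (M(t) = -3 + ((1 + 4)/4 - 1*(-2)) = -3 + ((1/4)*5 + 2) = -3 + (5/4 + 2) = -3 + 13/4 = 1/4)
o = 225/4 (o = 1/4 + 56 = 225/4 ≈ 56.250)
121*77 + o = 121*77 + 225/4 = 9317 + 225/4 = 37493/4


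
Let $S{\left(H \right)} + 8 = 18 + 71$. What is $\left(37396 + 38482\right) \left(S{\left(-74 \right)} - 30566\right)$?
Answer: $-2313140830$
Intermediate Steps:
$S{\left(H \right)} = 81$ ($S{\left(H \right)} = -8 + \left(18 + 71\right) = -8 + 89 = 81$)
$\left(37396 + 38482\right) \left(S{\left(-74 \right)} - 30566\right) = \left(37396 + 38482\right) \left(81 - 30566\right) = 75878 \left(-30485\right) = -2313140830$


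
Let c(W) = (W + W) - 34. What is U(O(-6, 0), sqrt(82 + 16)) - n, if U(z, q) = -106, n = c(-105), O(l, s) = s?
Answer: 138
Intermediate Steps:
c(W) = -34 + 2*W (c(W) = 2*W - 34 = -34 + 2*W)
n = -244 (n = -34 + 2*(-105) = -34 - 210 = -244)
U(O(-6, 0), sqrt(82 + 16)) - n = -106 - 1*(-244) = -106 + 244 = 138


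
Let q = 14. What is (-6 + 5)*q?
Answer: -14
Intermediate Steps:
(-6 + 5)*q = (-6 + 5)*14 = -1*14 = -14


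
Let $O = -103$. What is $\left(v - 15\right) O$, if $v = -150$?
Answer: $16995$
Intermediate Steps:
$\left(v - 15\right) O = \left(-150 - 15\right) \left(-103\right) = \left(-165\right) \left(-103\right) = 16995$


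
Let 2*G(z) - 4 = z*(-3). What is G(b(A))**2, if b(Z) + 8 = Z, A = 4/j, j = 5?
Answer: 4096/25 ≈ 163.84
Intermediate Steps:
A = 4/5 ≈ 0.80000
b(Z) = -8 + Z
G(z) = 2 - 3*z/2 (G(z) = 2 + (z*(-3))/2 = 2 + (-3*z)/2 = 2 - 3*z/2)
G(b(A))**2 = (2 - 3*(-8 + 4/5)/2)**2 = (2 - 3/2*(-36/5))**2 = (2 + 54/5)**2 = (64/5)**2 = 4096/25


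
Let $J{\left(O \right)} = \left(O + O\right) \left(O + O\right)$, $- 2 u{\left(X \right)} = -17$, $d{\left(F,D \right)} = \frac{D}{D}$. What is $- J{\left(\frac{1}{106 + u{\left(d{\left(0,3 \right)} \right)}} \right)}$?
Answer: $- \frac{16}{52441} \approx -0.00030511$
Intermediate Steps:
$d{\left(F,D \right)} = 1$
$u{\left(X \right)} = \frac{17}{2}$ ($u{\left(X \right)} = \left(- \frac{1}{2}\right) \left(-17\right) = \frac{17}{2}$)
$J{\left(O \right)} = 4 O^{2}$ ($J{\left(O \right)} = 2 O 2 O = 4 O^{2}$)
$- J{\left(\frac{1}{106 + u{\left(d{\left(0,3 \right)} \right)}} \right)} = - 4 \left(\frac{1}{106 + \frac{17}{2}}\right)^{2} = - 4 \left(\frac{1}{\frac{229}{2}}\right)^{2} = - 4 \left(\frac{2}{229}\right)^{2} = - \frac{4 \cdot 4}{52441} = \left(-1\right) \frac{16}{52441} = - \frac{16}{52441}$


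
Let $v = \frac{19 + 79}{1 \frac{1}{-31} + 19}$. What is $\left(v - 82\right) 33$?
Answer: $- \frac{5071}{2} \approx -2535.5$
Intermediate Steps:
$v = \frac{31}{6}$ ($v = \frac{98}{1 \left(- \frac{1}{31}\right) + 19} = \frac{98}{- \frac{1}{31} + 19} = \frac{98}{\frac{588}{31}} = 98 \cdot \frac{31}{588} = \frac{31}{6} \approx 5.1667$)
$\left(v - 82\right) 33 = \left(\frac{31}{6} - 82\right) 33 = \left(- \frac{461}{6}\right) 33 = - \frac{5071}{2}$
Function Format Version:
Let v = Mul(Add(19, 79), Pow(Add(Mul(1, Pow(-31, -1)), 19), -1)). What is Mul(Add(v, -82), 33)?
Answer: Rational(-5071, 2) ≈ -2535.5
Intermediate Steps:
v = Rational(31, 6) (v = Mul(98, Pow(Add(Mul(1, Rational(-1, 31)), 19), -1)) = Mul(98, Pow(Add(Rational(-1, 31), 19), -1)) = Mul(98, Pow(Rational(588, 31), -1)) = Mul(98, Rational(31, 588)) = Rational(31, 6) ≈ 5.1667)
Mul(Add(v, -82), 33) = Mul(Add(Rational(31, 6), -82), 33) = Mul(Rational(-461, 6), 33) = Rational(-5071, 2)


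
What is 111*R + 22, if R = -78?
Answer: -8636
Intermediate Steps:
111*R + 22 = 111*(-78) + 22 = -8658 + 22 = -8636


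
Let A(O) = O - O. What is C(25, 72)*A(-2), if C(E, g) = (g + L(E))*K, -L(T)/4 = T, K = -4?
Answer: 0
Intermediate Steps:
L(T) = -4*T
A(O) = 0
C(E, g) = -4*g + 16*E (C(E, g) = (g - 4*E)*(-4) = -4*g + 16*E)
C(25, 72)*A(-2) = (-4*72 + 16*25)*0 = (-288 + 400)*0 = 112*0 = 0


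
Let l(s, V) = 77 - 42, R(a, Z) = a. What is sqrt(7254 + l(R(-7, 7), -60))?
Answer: sqrt(7289) ≈ 85.376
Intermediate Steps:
l(s, V) = 35
sqrt(7254 + l(R(-7, 7), -60)) = sqrt(7254 + 35) = sqrt(7289)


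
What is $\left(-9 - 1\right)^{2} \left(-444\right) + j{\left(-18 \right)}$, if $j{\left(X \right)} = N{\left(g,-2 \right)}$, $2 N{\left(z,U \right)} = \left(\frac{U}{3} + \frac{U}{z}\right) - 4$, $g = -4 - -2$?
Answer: $- \frac{266411}{6} \approx -44402.0$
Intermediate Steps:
$g = -2$ ($g = -4 + 2 = -2$)
$N{\left(z,U \right)} = -2 + \frac{U}{6} + \frac{U}{2 z}$ ($N{\left(z,U \right)} = \frac{\left(\frac{U}{3} + \frac{U}{z}\right) - 4}{2} = \frac{-4 + \frac{U}{3} + \frac{U}{z}}{2} = -2 + \frac{U}{6} + \frac{U}{2 z}$)
$j{\left(X \right)} = - \frac{11}{6}$ ($j{\left(X \right)} = -2 + \frac{1}{6} \left(-2\right) + \frac{1}{2} \left(-2\right) \frac{1}{-2} = -2 - \frac{1}{3} + \frac{1}{2} \left(-2\right) \left(- \frac{1}{2}\right) = -2 - \frac{1}{3} + \frac{1}{2} = - \frac{11}{6}$)
$\left(-9 - 1\right)^{2} \left(-444\right) + j{\left(-18 \right)} = \left(-9 - 1\right)^{2} \left(-444\right) - \frac{11}{6} = \left(-10\right)^{2} \left(-444\right) - \frac{11}{6} = 100 \left(-444\right) - \frac{11}{6} = -44400 - \frac{11}{6} = - \frac{266411}{6}$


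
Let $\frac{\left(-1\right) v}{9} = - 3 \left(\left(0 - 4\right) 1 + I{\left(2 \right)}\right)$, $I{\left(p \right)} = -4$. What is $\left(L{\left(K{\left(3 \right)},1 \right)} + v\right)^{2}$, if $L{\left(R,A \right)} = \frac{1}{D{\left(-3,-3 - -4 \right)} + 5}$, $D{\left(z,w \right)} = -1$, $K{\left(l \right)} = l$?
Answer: $\frac{744769}{16} \approx 46548.0$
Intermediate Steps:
$L{\left(R,A \right)} = \frac{1}{4}$ ($L{\left(R,A \right)} = \frac{1}{-1 + 5} = \frac{1}{4}$)
$v = -216$ ($v = - 9 \left(- 3 \left(\left(0 - 4\right) 1 - 4\right)\right) = - 9 \left(- 3 \left(\left(-4\right) 1 - 4\right)\right) = - 9 \left(- 3 \left(-4 - 4\right)\right) = - 9 \left(\left(-3\right) \left(-8\right)\right) = \left(-9\right) 24 = -216$)
$\left(L{\left(K{\left(3 \right)},1 \right)} + v\right)^{2} = \left(\frac{1}{4} - 216\right)^{2} = \left(- \frac{863}{4}\right)^{2} = \frac{744769}{16}$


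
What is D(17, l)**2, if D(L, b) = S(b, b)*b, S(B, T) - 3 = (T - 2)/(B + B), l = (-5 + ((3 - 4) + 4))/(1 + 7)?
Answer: 225/64 ≈ 3.5156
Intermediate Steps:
l = -1/4 (l = (-5 + (-1 + 4))/8 = (-5 + 3)*(1/8) = -2*1/8 = -1/4 ≈ -0.25000)
S(B, T) = 3 + (-2 + T)/(2*B) (S(B, T) = 3 + (T - 2)/(B + B) = 3 + (-2 + T)/((2*B)) = 3 + (-2 + T)*(1/(2*B)) = 3 + (-2 + T)/(2*B))
D(L, b) = -1 + 7*b/2 (D(L, b) = ((-2 + b + 6*b)/(2*b))*b = ((-2 + 7*b)/(2*b))*b = -1 + 7*b/2)
D(17, l)**2 = (-1 + (7/2)*(-1/4))**2 = (-1 - 7/8)**2 = (-15/8)**2 = 225/64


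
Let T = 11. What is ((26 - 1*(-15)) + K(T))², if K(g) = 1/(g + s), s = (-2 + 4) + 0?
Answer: 285156/169 ≈ 1687.3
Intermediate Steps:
s = 2 (s = 2 + 0 = 2)
K(g) = 1/(2 + g) (K(g) = 1/(g + 2) = 1/(2 + g))
((26 - 1*(-15)) + K(T))² = ((26 - 1*(-15)) + 1/(2 + 11))² = ((26 + 15) + 1/13)² = (41 + 1/13)² = (534/13)² = 285156/169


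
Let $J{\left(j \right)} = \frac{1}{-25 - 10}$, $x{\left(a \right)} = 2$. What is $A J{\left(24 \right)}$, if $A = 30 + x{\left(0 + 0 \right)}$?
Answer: $- \frac{32}{35} \approx -0.91429$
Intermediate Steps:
$J{\left(j \right)} = - \frac{1}{35}$ ($J{\left(j \right)} = \frac{1}{-35} = - \frac{1}{35}$)
$A = 32$ ($A = 30 + 2 = 32$)
$A J{\left(24 \right)} = 32 \left(- \frac{1}{35}\right) = - \frac{32}{35}$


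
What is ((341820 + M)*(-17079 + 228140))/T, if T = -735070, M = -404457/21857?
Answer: -1576785080785263/16066424990 ≈ -98142.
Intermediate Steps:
M = -404457/21857 (M = -404457*1/21857 = -404457/21857 ≈ -18.505)
((341820 + M)*(-17079 + 228140))/T = ((341820 - 404457/21857)*(-17079 + 228140))/(-735070) = ((7470755283/21857)*211061)*(-1/735070) = (1576785080785263/21857)*(-1/735070) = -1576785080785263/16066424990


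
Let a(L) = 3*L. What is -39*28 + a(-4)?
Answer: -1104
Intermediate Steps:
-39*28 + a(-4) = -39*28 + 3*(-4) = -1092 - 12 = -1104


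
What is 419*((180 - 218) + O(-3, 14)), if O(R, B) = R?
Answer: -17179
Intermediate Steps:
419*((180 - 218) + O(-3, 14)) = 419*((180 - 218) - 3) = 419*(-38 - 3) = 419*(-41) = -17179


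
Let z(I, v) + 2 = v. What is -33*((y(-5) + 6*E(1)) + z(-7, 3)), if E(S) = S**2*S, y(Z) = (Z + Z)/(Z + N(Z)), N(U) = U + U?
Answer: -253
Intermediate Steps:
N(U) = 2*U
z(I, v) = -2 + v
y(Z) = 2/3 (y(Z) = (Z + Z)/(Z + 2*Z) = (2*Z)/((3*Z)) = (2*Z)*(1/(3*Z)) = 2/3)
E(S) = S**3
-33*((y(-5) + 6*E(1)) + z(-7, 3)) = -33*((2/3 + 6*1**3) + (-2 + 3)) = -33*((2/3 + 6*1) + 1) = -33*((2/3 + 6) + 1) = -33*(20/3 + 1) = -33*23/3 = -253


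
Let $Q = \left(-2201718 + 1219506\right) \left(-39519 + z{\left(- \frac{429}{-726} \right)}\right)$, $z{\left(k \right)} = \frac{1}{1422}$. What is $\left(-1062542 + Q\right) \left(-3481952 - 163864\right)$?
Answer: $- \frac{11179467659669474560}{79} \approx -1.4151 \cdot 10^{17}$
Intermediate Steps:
$z{\left(k \right)} = \frac{1}{1422}$
$Q = \frac{9199400374934}{237}$ ($Q = \left(-2201718 + 1219506\right) \left(-39519 + \frac{1}{1422}\right) = \left(-982212\right) \left(- \frac{56196017}{1422}\right) = \frac{9199400374934}{237} \approx 3.8816 \cdot 10^{10}$)
$\left(-1062542 + Q\right) \left(-3481952 - 163864\right) = \left(-1062542 + \frac{9199400374934}{237}\right) \left(-3481952 - 163864\right) = \frac{9199148552480}{237} \left(-3645816\right) = - \frac{11179467659669474560}{79}$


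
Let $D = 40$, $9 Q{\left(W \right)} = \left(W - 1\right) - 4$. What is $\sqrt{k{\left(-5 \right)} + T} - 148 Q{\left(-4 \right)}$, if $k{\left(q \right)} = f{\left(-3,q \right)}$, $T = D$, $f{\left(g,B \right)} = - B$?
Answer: $148 + 3 \sqrt{5} \approx 154.71$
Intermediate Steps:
$Q{\left(W \right)} = - \frac{5}{9} + \frac{W}{9}$ ($Q{\left(W \right)} = \frac{\left(W - 1\right) - 4}{9} = \frac{\left(-1 + W\right) - 4}{9} = \frac{-5 + W}{9} = - \frac{5}{9} + \frac{W}{9}$)
$T = 40$
$k{\left(q \right)} = - q$
$\sqrt{k{\left(-5 \right)} + T} - 148 Q{\left(-4 \right)} = \sqrt{\left(-1\right) \left(-5\right) + 40} - 148 \left(- \frac{5}{9} + \frac{1}{9} \left(-4\right)\right) = \sqrt{5 + 40} - 148 \left(- \frac{5}{9} - \frac{4}{9}\right) = \sqrt{45} - -148 = 3 \sqrt{5} + 148 = 148 + 3 \sqrt{5}$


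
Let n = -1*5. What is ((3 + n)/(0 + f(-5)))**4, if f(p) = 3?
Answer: 16/81 ≈ 0.19753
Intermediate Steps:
n = -5
((3 + n)/(0 + f(-5)))**4 = ((3 - 5)/(0 + 3))**4 = (-2/3)**4 = 16/81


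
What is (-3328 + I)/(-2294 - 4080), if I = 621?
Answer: 2707/6374 ≈ 0.42469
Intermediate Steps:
(-3328 + I)/(-2294 - 4080) = (-3328 + 621)/(-2294 - 4080) = -2707/(-6374) = -2707*(-1/6374) = 2707/6374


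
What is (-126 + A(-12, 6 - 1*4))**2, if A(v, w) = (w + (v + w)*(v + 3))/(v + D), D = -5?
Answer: 4990756/289 ≈ 17269.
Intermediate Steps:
A(v, w) = (w + (3 + v)*(v + w))/(-5 + v) (A(v, w) = (w + (v + w)*(v + 3))/(v - 5) = (w + (v + w)*(3 + v))/(-5 + v) = (w + (3 + v)*(v + w))/(-5 + v))
(-126 + A(-12, 6 - 1*4))**2 = (-126 + ((-12)**2 + 3*(-12) + 4*(6 - 1*4) - 12*(6 - 1*4))/(-5 - 12))**2 = (-126 + (144 - 36 + 4*(6 - 4) - 12*(6 - 4))/(-17))**2 = (-126 - (144 - 36 + 4*2 - 12*2)/17)**2 = (-126 - (144 - 36 + 8 - 24)/17)**2 = (-126 - 1/17*92)**2 = (-126 - 92/17)**2 = (-2234/17)**2 = 4990756/289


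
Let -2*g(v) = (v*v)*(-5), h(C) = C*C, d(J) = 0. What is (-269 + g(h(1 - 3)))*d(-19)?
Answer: 0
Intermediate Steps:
h(C) = C**2
g(v) = 5*v**2/2 (g(v) = -v*v*(-5)/2 = -v**2*(-5)/2 = -(-5)*v**2/2 = 5*v**2/2)
(-269 + g(h(1 - 3)))*d(-19) = (-269 + 5*((1 - 3)**2)**2/2)*0 = (-269 + 5*((-2)**2)**2/2)*0 = (-269 + (5/2)*4**2)*0 = (-269 + (5/2)*16)*0 = (-269 + 40)*0 = -229*0 = 0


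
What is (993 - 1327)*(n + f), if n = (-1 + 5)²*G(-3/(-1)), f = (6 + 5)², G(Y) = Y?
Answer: -56446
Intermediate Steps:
f = 121 (f = 11² = 121)
n = 48 (n = (-1 + 5)²*(-3/(-1)) = 4²*(-3*(-1)) = 16*3 = 48)
(993 - 1327)*(n + f) = (993 - 1327)*(48 + 121) = -334*169 = -56446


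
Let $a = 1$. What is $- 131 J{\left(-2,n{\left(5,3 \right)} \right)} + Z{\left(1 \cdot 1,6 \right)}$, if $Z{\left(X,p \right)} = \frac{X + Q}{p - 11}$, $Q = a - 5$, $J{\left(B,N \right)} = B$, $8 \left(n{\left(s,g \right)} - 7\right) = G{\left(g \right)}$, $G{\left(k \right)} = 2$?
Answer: $\frac{1313}{5} \approx 262.6$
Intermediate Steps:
$n{\left(s,g \right)} = \frac{29}{4}$ ($n{\left(s,g \right)} = 7 + \frac{1}{8} \cdot 2 = 7 + \frac{1}{4} = \frac{29}{4}$)
$Q = -4$ ($Q = 1 - 5 = -4$)
$Z{\left(X,p \right)} = \frac{-4 + X}{-11 + p}$ ($Z{\left(X,p \right)} = \frac{X - 4}{p - 11} = \frac{-4 + X}{-11 + p}$)
$- 131 J{\left(-2,n{\left(5,3 \right)} \right)} + Z{\left(1 \cdot 1,6 \right)} = \left(-131\right) \left(-2\right) + \frac{-4 + 1 \cdot 1}{-11 + 6} = 262 + \frac{-4 + 1}{-5} = 262 - - \frac{3}{5} = 262 + \frac{3}{5} = \frac{1313}{5}$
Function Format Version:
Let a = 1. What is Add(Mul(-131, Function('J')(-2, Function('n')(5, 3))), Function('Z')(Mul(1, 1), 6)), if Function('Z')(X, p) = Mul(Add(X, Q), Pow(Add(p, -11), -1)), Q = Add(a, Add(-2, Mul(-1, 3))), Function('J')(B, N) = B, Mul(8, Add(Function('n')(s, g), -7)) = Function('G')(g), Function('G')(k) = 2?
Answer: Rational(1313, 5) ≈ 262.60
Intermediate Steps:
Function('n')(s, g) = Rational(29, 4) (Function('n')(s, g) = Add(7, Mul(Rational(1, 8), 2)) = Add(7, Rational(1, 4)) = Rational(29, 4))
Q = -4 (Q = Add(1, Add(-2, Mul(-1, 3))) = Add(1, Add(-2, -3)) = Add(1, -5) = -4)
Function('Z')(X, p) = Mul(Pow(Add(-11, p), -1), Add(-4, X)) (Function('Z')(X, p) = Mul(Add(X, -4), Pow(Add(p, -11), -1)) = Mul(Add(-4, X), Pow(Add(-11, p), -1)) = Mul(Pow(Add(-11, p), -1), Add(-4, X)))
Add(Mul(-131, Function('J')(-2, Function('n')(5, 3))), Function('Z')(Mul(1, 1), 6)) = Add(Mul(-131, -2), Mul(Pow(Add(-11, 6), -1), Add(-4, Mul(1, 1)))) = Add(262, Mul(Pow(-5, -1), Add(-4, 1))) = Add(262, Mul(Rational(-1, 5), -3)) = Add(262, Rational(3, 5)) = Rational(1313, 5)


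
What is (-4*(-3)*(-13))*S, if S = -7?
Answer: 1092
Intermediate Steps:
(-4*(-3)*(-13))*S = (-4*(-3)*(-13))*(-7) = (12*(-13))*(-7) = -156*(-7) = 1092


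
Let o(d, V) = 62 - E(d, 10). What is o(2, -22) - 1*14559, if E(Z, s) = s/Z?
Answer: -14502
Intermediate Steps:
o(d, V) = 62 - 10/d
o(2, -22) - 1*14559 = (62 - 10/2) - 1*14559 = (62 - 10*1/2) - 14559 = (62 - 5) - 14559 = 57 - 14559 = -14502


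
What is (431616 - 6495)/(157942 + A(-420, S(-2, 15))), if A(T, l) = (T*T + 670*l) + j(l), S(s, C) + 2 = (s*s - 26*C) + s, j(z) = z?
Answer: 425121/72652 ≈ 5.8515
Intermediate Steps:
S(s, C) = -2 + s + s**2 - 26*C (S(s, C) = -2 + ((s*s - 26*C) + s) = -2 + ((s**2 - 26*C) + s) = -2 + (s + s**2 - 26*C) = -2 + s + s**2 - 26*C)
A(T, l) = T**2 + 671*l (A(T, l) = (T*T + 670*l) + l = (T**2 + 670*l) + l = T**2 + 671*l)
(431616 - 6495)/(157942 + A(-420, S(-2, 15))) = (431616 - 6495)/(157942 + ((-420)**2 + 671*(-2 - 2 + (-2)**2 - 26*15))) = 425121/(157942 + (176400 + 671*(-2 - 2 + 4 - 390))) = 425121/(157942 + (176400 + 671*(-390))) = 425121/(157942 + (176400 - 261690)) = 425121/(157942 - 85290) = 425121/72652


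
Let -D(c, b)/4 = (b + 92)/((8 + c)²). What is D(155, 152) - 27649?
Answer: -734607257/26569 ≈ -27649.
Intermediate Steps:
D(c, b) = -4*(92 + b)/(8 + c)² (D(c, b) = -4*(b + 92)/((8 + c)²) = -4*(92 + b)/(8 + c)²)
D(155, 152) - 27649 = 4*(-92 - 1*152)/(8 + 155)² - 27649 = 4*(-92 - 152)/163² - 27649 = 4*(1/26569)*(-244) - 27649 = -976/26569 - 27649 = -734607257/26569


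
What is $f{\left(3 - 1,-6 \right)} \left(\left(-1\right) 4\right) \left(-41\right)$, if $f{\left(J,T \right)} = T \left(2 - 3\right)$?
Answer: $984$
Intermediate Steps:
$f{\left(J,T \right)} = - T$ ($f{\left(J,T \right)} = T \left(-1\right) = - T$)
$f{\left(3 - 1,-6 \right)} \left(\left(-1\right) 4\right) \left(-41\right) = \left(-1\right) \left(-6\right) \left(\left(-1\right) 4\right) \left(-41\right) = 6 \left(-4\right) \left(-41\right) = \left(-24\right) \left(-41\right) = 984$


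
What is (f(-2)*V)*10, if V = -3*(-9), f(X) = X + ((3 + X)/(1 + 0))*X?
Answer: -1080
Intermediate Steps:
f(X) = X + X*(3 + X) (f(X) = X + ((3 + X)/1)*X = X + ((3 + X)*1)*X = X + (3 + X)*X = X + X*(3 + X))
V = 27
(f(-2)*V)*10 = (-2*(4 - 2)*27)*10 = (-2*2*27)*10 = -4*27*10 = -108*10 = -1080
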